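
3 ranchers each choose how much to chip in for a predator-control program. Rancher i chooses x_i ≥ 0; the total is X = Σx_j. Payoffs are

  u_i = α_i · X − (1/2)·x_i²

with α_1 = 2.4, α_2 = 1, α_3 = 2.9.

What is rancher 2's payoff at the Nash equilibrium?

Rancher i's FOC: ∂u_i/∂x_i = α_i − x_i = 0, so x_i* = α_i.
NE contributions = (2.4, 1, 2.9); X = 6.3.
u_2 = α_2·X − ½·(x_2)² = 1·6.3 − ½·1² = 5.8.

5.8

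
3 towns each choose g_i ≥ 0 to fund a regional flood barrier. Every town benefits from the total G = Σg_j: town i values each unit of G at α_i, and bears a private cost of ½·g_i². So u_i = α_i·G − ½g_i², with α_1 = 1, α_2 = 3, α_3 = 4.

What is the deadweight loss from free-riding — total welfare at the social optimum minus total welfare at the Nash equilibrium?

45

Town i's FOC: ∂u_i/∂g_i = α_i − g_i = 0, so g_i* = α_i.
NE contributions = (1, 3, 4); G = 8.
W^NE = (Σα)·G − ½Σα_i² = 8² − ½·26 = 51.
Planner sets g_i = Σα_j = 8 for every i, so G^SO = 3·8 = 24.
W^SO = (Σα)·G^SO − ½·3·(Σα)² = (3/2)·8² = 96.
Deadweight loss = W^SO − W^NE = 45.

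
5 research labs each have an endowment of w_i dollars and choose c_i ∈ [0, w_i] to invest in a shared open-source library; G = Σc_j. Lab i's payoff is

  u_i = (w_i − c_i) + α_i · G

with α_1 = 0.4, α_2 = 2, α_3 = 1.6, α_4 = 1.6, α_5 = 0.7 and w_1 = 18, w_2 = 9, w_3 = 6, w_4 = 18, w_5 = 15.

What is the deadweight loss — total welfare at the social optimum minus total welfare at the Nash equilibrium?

∂u_i/∂c_i = α_i − 1, so lab i contributes w_i if α_i > 1, else 0.
α_i > 1 for i ∈ {2, 3, 4}; NE contributions (0, 9, 6, 18, 0), G = 33.
W^NE = Σw_i − G^NE + (Σα_i)·G^NE = 66 + 5.3·33 = 240.9.
Planner: ∂(Σu_j)/∂c_i = Σα_j − 1 = 5.3 > 0, so everyone contributes w_i; G^SO = 66, W^SO = 66 + 5.3·66 = 415.8.
Deadweight loss = 174.9.

174.9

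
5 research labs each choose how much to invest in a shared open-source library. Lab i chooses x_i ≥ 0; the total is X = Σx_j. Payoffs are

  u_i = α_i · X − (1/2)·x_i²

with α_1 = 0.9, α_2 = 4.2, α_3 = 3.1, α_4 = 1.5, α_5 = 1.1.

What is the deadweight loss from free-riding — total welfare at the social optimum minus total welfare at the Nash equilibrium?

190.72

Lab i's FOC: ∂u_i/∂x_i = α_i − x_i = 0, so x_i* = α_i.
NE contributions = (0.9, 4.2, 3.1, 1.5, 1.1); X = 10.8.
W^NE = (Σα)·X − ½Σα_i² = 10.8² − ½·31.52 = 100.88.
Planner sets x_i = Σα_j = 10.8 for every i, so X^SO = 5·10.8 = 54.
W^SO = (Σα)·X^SO − ½·5·(Σα)² = (5/2)·10.8² = 291.6.
Deadweight loss = W^SO − W^NE = 190.72.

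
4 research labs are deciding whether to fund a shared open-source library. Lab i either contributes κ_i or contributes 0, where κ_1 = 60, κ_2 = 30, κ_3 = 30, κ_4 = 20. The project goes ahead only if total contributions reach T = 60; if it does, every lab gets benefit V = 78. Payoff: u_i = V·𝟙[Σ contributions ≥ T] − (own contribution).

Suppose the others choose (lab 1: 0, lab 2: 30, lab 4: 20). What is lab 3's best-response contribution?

Others' total = 50. Contributing 30 brings total to 80 ≥ 60: gain V − κ_3 = 48.
Best response: 30.

30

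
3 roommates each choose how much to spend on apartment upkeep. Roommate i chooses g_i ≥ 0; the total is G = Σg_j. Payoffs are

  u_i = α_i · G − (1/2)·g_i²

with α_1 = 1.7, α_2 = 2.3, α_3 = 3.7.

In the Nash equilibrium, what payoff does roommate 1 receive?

Roommate i's FOC: ∂u_i/∂g_i = α_i − g_i = 0, so g_i* = α_i.
NE contributions = (1.7, 2.3, 3.7); G = 7.7.
u_1 = α_1·G − ½·(g_1)² = 1.7·7.7 − ½·1.7² = 11.645.

11.645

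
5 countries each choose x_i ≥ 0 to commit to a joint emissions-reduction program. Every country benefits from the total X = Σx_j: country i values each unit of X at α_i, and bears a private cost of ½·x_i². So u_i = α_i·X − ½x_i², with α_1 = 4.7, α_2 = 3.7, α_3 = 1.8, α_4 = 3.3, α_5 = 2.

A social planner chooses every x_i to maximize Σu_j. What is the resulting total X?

77.5

Planner FOC: ∂(Σu_j)/∂x_i = (Σα_j) − x_i = 0, so x_i^SO = Σα_j = 15.5 for every i; X^SO = 77.5.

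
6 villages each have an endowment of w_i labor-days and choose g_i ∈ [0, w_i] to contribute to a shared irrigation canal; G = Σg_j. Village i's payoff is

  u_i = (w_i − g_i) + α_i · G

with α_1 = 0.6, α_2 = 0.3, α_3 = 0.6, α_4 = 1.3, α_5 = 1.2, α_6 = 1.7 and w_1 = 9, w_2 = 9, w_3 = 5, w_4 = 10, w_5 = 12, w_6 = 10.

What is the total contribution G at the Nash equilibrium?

32

∂u_i/∂g_i = α_i − 1, so village i contributes w_i if α_i > 1, else 0.
α_i > 1 for i ∈ {4, 5, 6}; NE contributions (0, 0, 0, 10, 12, 10), G = 32.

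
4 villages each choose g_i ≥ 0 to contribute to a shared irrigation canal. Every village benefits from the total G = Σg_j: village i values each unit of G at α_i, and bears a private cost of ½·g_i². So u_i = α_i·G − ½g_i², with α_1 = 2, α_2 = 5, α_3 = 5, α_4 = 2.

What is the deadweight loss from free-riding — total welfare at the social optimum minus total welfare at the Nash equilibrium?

Village i's FOC: ∂u_i/∂g_i = α_i − g_i = 0, so g_i* = α_i.
NE contributions = (2, 5, 5, 2); G = 14.
W^NE = (Σα)·G − ½Σα_i² = 14² − ½·58 = 167.
Planner sets g_i = Σα_j = 14 for every i, so G^SO = 4·14 = 56.
W^SO = (Σα)·G^SO − ½·4·(Σα)² = (4/2)·14² = 392.
Deadweight loss = W^SO − W^NE = 225.

225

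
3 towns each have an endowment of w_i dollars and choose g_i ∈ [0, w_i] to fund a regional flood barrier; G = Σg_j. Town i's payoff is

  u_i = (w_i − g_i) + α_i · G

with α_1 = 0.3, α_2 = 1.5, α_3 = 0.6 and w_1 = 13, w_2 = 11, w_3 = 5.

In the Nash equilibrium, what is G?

∂u_i/∂g_i = α_i − 1, so town i contributes w_i if α_i > 1, else 0.
α_i > 1 for i ∈ {2}; NE contributions (0, 11, 0), G = 11.

11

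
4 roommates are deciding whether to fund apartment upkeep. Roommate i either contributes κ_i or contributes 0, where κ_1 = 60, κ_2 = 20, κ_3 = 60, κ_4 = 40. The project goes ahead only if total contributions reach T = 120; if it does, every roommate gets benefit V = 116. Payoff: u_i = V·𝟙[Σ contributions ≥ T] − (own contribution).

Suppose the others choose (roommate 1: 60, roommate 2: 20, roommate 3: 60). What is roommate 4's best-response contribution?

0

Others' total = 140 ≥ 120; contributing adds cost 40 for no extra benefit.
Best response: 0.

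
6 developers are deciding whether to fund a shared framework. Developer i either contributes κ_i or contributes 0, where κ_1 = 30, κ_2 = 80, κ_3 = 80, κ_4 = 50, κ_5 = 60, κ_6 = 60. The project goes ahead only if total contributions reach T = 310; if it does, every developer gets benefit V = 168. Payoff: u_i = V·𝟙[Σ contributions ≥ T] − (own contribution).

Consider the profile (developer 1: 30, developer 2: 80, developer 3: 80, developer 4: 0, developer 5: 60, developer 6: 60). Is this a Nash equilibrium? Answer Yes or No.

Yes

Total = 310 ≥ 310: provided.
Developer 1 (pledges 30, payoff 138): dropping to 0 → total 280, payoff 0. No gain.
Developer 2 (pledges 80, payoff 88): dropping to 0 → total 230, payoff 0. No gain.
Developer 3 (pledges 80, payoff 88): dropping to 0 → total 230, payoff 0. No gain.
Developer 4 (pledges 0, payoff 168): pledging 50 → total 360, payoff 118. No gain.
Developer 5 (pledges 60, payoff 108): dropping to 0 → total 250, payoff 0. No gain.
Developer 6 (pledges 60, payoff 108): dropping to 0 → total 250, payoff 0. No gain.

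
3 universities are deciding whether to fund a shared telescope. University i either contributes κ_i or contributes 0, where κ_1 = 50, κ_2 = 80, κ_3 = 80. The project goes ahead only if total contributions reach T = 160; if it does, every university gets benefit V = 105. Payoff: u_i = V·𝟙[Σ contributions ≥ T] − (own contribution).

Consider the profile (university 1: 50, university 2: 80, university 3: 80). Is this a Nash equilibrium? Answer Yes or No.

Total = 210 ≥ 160: provided.
University 1 (pledges 50, payoff 55): dropping to 0 → total 160, payoff 105. Profitable deviation.

No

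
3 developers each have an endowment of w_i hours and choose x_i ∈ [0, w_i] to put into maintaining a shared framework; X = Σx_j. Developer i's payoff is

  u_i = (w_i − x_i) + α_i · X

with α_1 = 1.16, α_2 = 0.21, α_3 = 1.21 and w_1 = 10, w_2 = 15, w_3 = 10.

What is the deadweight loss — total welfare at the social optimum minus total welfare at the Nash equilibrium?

23.7

∂u_i/∂x_i = α_i − 1, so developer i contributes w_i if α_i > 1, else 0.
α_i > 1 for i ∈ {1, 3}; NE contributions (10, 0, 10), X = 20.
W^NE = Σw_i − X^NE + (Σα_i)·X^NE = 35 + 1.58·20 = 66.6.
Planner: ∂(Σu_j)/∂x_i = Σα_j − 1 = 1.58 > 0, so everyone contributes w_i; X^SO = 35, W^SO = 35 + 1.58·35 = 90.3.
Deadweight loss = 23.7.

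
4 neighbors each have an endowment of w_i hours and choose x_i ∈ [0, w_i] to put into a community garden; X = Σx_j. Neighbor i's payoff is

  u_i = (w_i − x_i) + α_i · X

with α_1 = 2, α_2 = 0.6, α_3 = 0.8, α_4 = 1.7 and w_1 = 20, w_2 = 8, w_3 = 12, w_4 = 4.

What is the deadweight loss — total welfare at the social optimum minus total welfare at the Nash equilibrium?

82

∂u_i/∂x_i = α_i − 1, so neighbor i contributes w_i if α_i > 1, else 0.
α_i > 1 for i ∈ {1, 4}; NE contributions (20, 0, 0, 4), X = 24.
W^NE = Σw_i − X^NE + (Σα_i)·X^NE = 44 + 4.1·24 = 142.4.
Planner: ∂(Σu_j)/∂x_i = Σα_j − 1 = 4.1 > 0, so everyone contributes w_i; X^SO = 44, W^SO = 44 + 4.1·44 = 224.4.
Deadweight loss = 82.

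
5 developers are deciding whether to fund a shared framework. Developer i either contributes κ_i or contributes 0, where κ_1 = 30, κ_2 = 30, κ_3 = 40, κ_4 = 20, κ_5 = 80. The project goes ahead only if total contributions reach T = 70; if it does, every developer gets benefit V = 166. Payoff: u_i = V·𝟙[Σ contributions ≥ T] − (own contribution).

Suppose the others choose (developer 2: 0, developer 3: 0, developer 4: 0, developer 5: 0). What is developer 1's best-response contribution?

0

Others' total = 0. Even contributing 30 gives 30 < 70: no benefit either way.
Best response: 0.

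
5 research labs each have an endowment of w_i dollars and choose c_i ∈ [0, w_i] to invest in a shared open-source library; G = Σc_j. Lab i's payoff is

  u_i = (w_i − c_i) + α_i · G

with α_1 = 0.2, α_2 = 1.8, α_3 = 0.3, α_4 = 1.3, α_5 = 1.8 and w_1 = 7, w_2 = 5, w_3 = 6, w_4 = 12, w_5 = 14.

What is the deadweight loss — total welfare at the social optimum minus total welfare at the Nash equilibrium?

57.2

∂u_i/∂c_i = α_i − 1, so lab i contributes w_i if α_i > 1, else 0.
α_i > 1 for i ∈ {2, 4, 5}; NE contributions (0, 5, 0, 12, 14), G = 31.
W^NE = Σw_i − G^NE + (Σα_i)·G^NE = 44 + 4.4·31 = 180.4.
Planner: ∂(Σu_j)/∂c_i = Σα_j − 1 = 4.4 > 0, so everyone contributes w_i; G^SO = 44, W^SO = 44 + 4.4·44 = 237.6.
Deadweight loss = 57.2.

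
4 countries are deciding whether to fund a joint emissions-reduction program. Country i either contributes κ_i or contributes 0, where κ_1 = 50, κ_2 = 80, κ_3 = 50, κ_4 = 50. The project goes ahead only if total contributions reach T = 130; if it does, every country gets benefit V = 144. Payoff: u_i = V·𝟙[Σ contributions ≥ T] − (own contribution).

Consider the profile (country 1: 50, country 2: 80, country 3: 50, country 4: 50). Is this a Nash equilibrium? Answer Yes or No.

No

Total = 230 ≥ 130: provided.
Country 1 (pledges 50, payoff 94): dropping to 0 → total 180, payoff 144. Profitable deviation.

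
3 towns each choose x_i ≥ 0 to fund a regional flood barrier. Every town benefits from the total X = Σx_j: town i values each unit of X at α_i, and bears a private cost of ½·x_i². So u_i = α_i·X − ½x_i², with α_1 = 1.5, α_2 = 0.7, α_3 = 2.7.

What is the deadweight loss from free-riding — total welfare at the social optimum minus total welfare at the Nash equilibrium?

17.02

Town i's FOC: ∂u_i/∂x_i = α_i − x_i = 0, so x_i* = α_i.
NE contributions = (1.5, 0.7, 2.7); X = 4.9.
W^NE = (Σα)·X − ½Σα_i² = 4.9² − ½·10.03 = 18.995.
Planner sets x_i = Σα_j = 4.9 for every i, so X^SO = 3·4.9 = 14.7.
W^SO = (Σα)·X^SO − ½·3·(Σα)² = (3/2)·4.9² = 36.015.
Deadweight loss = W^SO − W^NE = 17.02.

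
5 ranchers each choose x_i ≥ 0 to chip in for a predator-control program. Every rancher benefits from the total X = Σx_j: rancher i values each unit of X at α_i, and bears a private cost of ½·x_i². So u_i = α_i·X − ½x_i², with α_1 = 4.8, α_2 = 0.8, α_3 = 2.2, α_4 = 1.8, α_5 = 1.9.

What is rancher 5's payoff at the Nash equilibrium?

20.045

Rancher i's FOC: ∂u_i/∂x_i = α_i − x_i = 0, so x_i* = α_i.
NE contributions = (4.8, 0.8, 2.2, 1.8, 1.9); X = 11.5.
u_5 = α_5·X − ½·(x_5)² = 1.9·11.5 − ½·1.9² = 20.045.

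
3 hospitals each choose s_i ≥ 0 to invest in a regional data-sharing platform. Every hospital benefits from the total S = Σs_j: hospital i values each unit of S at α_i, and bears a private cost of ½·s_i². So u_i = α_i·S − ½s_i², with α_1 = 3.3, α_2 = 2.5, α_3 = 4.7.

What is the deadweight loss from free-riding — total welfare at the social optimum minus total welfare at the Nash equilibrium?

74.74

Hospital i's FOC: ∂u_i/∂s_i = α_i − s_i = 0, so s_i* = α_i.
NE contributions = (3.3, 2.5, 4.7); S = 10.5.
W^NE = (Σα)·S − ½Σα_i² = 10.5² − ½·39.23 = 90.635.
Planner sets s_i = Σα_j = 10.5 for every i, so S^SO = 3·10.5 = 31.5.
W^SO = (Σα)·S^SO − ½·3·(Σα)² = (3/2)·10.5² = 165.375.
Deadweight loss = W^SO − W^NE = 74.74.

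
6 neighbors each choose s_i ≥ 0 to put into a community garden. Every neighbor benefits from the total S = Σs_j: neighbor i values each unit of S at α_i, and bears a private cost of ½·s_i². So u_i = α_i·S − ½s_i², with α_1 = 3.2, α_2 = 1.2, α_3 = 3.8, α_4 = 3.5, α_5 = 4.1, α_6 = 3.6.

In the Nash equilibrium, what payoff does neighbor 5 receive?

Neighbor i's FOC: ∂u_i/∂s_i = α_i − s_i = 0, so s_i* = α_i.
NE contributions = (3.2, 1.2, 3.8, 3.5, 4.1, 3.6); S = 19.4.
u_5 = α_5·S − ½·(s_5)² = 4.1·19.4 − ½·4.1² = 71.135.

71.135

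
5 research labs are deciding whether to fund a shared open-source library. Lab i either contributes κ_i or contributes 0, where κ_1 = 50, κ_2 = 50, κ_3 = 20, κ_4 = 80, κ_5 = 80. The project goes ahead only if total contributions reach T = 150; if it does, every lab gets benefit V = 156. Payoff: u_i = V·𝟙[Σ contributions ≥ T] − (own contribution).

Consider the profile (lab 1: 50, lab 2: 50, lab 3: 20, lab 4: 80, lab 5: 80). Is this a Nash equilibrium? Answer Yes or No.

No

Total = 280 ≥ 150: provided.
Lab 1 (pledges 50, payoff 106): dropping to 0 → total 230, payoff 156. Profitable deviation.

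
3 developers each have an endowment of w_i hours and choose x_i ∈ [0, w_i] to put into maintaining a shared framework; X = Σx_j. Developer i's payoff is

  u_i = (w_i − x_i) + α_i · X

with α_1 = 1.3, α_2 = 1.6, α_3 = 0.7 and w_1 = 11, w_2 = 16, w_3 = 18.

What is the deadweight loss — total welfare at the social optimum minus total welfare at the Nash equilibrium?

46.8

∂u_i/∂x_i = α_i − 1, so developer i contributes w_i if α_i > 1, else 0.
α_i > 1 for i ∈ {1, 2}; NE contributions (11, 16, 0), X = 27.
W^NE = Σw_i − X^NE + (Σα_i)·X^NE = 45 + 2.6·27 = 115.2.
Planner: ∂(Σu_j)/∂x_i = Σα_j − 1 = 2.6 > 0, so everyone contributes w_i; X^SO = 45, W^SO = 45 + 2.6·45 = 162.
Deadweight loss = 46.8.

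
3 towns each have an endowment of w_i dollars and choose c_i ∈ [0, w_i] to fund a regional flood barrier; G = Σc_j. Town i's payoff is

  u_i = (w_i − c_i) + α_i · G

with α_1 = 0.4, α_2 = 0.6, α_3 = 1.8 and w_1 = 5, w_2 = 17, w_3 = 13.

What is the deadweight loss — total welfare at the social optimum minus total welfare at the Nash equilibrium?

∂u_i/∂c_i = α_i − 1, so town i contributes w_i if α_i > 1, else 0.
α_i > 1 for i ∈ {3}; NE contributions (0, 0, 13), G = 13.
W^NE = Σw_i − G^NE + (Σα_i)·G^NE = 35 + 1.8·13 = 58.4.
Planner: ∂(Σu_j)/∂c_i = Σα_j − 1 = 1.8 > 0, so everyone contributes w_i; G^SO = 35, W^SO = 35 + 1.8·35 = 98.
Deadweight loss = 39.6.

39.6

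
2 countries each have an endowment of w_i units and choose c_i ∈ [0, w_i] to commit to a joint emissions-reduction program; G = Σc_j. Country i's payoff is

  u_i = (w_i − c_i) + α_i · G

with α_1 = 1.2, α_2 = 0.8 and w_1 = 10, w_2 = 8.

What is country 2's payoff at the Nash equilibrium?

∂u_i/∂c_i = α_i − 1, so country i contributes w_i if α_i > 1, else 0.
α_i > 1 for i ∈ {1}; NE contributions (10, 0), G = 10.
u_2 = (8 − 0) + 0.8·10 = 16.

16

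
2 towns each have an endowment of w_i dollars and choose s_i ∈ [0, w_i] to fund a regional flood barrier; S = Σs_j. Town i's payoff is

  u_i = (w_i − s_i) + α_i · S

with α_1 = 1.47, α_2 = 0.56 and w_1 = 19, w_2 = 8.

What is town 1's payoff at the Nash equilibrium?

∂u_i/∂s_i = α_i − 1, so town i contributes w_i if α_i > 1, else 0.
α_i > 1 for i ∈ {1}; NE contributions (19, 0), S = 19.
u_1 = (19 − 19) + 1.47·19 = 27.93.

27.93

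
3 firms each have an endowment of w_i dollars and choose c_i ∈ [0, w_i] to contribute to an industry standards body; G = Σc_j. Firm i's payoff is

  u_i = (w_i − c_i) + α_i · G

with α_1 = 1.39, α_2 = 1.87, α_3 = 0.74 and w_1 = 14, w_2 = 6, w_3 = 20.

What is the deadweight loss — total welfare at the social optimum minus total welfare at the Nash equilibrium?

60

∂u_i/∂c_i = α_i − 1, so firm i contributes w_i if α_i > 1, else 0.
α_i > 1 for i ∈ {1, 2}; NE contributions (14, 6, 0), G = 20.
W^NE = Σw_i − G^NE + (Σα_i)·G^NE = 40 + 3·20 = 100.
Planner: ∂(Σu_j)/∂c_i = Σα_j − 1 = 3 > 0, so everyone contributes w_i; G^SO = 40, W^SO = 40 + 3·40 = 160.
Deadweight loss = 60.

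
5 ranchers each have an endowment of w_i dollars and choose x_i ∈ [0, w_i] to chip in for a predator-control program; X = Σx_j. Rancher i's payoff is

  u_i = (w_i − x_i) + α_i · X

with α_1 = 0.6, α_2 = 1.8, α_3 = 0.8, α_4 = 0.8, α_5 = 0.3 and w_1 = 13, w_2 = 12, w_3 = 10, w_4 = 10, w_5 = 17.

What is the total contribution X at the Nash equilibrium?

∂u_i/∂x_i = α_i − 1, so rancher i contributes w_i if α_i > 1, else 0.
α_i > 1 for i ∈ {2}; NE contributions (0, 12, 0, 0, 0), X = 12.

12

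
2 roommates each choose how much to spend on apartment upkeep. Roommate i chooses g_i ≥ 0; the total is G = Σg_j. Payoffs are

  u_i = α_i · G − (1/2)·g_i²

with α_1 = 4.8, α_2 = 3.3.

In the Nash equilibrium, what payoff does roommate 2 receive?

21.285

Roommate i's FOC: ∂u_i/∂g_i = α_i − g_i = 0, so g_i* = α_i.
NE contributions = (4.8, 3.3); G = 8.1.
u_2 = α_2·G − ½·(g_2)² = 3.3·8.1 − ½·3.3² = 21.285.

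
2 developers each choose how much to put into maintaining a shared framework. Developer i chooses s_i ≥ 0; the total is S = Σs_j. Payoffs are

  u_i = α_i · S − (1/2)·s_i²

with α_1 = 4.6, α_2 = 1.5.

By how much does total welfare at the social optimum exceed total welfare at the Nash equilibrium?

11.705

Developer i's FOC: ∂u_i/∂s_i = α_i − s_i = 0, so s_i* = α_i.
NE contributions = (4.6, 1.5); S = 6.1.
W^NE = (Σα)·S − ½Σα_i² = 6.1² − ½·23.41 = 25.505.
Planner sets s_i = Σα_j = 6.1 for every i, so S^SO = 2·6.1 = 12.2.
W^SO = (Σα)·S^SO − ½·2·(Σα)² = (2/2)·6.1² = 37.21.
Deadweight loss = W^SO − W^NE = 11.705.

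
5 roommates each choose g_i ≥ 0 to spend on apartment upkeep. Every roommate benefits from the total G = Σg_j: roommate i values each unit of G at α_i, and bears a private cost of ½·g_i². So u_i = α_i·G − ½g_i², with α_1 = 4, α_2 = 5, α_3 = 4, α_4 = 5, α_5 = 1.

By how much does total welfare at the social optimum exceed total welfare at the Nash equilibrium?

583

Roommate i's FOC: ∂u_i/∂g_i = α_i − g_i = 0, so g_i* = α_i.
NE contributions = (4, 5, 4, 5, 1); G = 19.
W^NE = (Σα)·G − ½Σα_i² = 19² − ½·83 = 319.5.
Planner sets g_i = Σα_j = 19 for every i, so G^SO = 5·19 = 95.
W^SO = (Σα)·G^SO − ½·5·(Σα)² = (5/2)·19² = 902.5.
Deadweight loss = W^SO − W^NE = 583.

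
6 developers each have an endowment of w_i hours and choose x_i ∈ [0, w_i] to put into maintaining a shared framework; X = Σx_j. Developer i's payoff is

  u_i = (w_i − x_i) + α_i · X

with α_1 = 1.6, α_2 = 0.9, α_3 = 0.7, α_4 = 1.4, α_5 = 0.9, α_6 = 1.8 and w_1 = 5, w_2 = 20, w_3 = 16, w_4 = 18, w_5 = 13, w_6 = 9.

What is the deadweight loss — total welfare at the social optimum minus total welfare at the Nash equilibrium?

308.7

∂u_i/∂x_i = α_i − 1, so developer i contributes w_i if α_i > 1, else 0.
α_i > 1 for i ∈ {1, 4, 6}; NE contributions (5, 0, 0, 18, 0, 9), X = 32.
W^NE = Σw_i − X^NE + (Σα_i)·X^NE = 81 + 6.3·32 = 282.6.
Planner: ∂(Σu_j)/∂x_i = Σα_j − 1 = 6.3 > 0, so everyone contributes w_i; X^SO = 81, W^SO = 81 + 6.3·81 = 591.3.
Deadweight loss = 308.7.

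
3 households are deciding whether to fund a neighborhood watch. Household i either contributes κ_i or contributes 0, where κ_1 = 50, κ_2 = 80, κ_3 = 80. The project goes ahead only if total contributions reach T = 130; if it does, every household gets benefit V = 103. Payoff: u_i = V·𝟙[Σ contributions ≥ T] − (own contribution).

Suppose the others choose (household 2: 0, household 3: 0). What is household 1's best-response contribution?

0

Others' total = 0. Even contributing 50 gives 50 < 130: no benefit either way.
Best response: 0.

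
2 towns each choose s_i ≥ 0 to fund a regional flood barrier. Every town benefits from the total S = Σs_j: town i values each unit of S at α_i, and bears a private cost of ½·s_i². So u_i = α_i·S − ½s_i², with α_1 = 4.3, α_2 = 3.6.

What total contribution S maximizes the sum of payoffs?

15.8

Planner FOC: ∂(Σu_j)/∂s_i = (Σα_j) − s_i = 0, so s_i^SO = Σα_j = 7.9 for every i; S^SO = 15.8.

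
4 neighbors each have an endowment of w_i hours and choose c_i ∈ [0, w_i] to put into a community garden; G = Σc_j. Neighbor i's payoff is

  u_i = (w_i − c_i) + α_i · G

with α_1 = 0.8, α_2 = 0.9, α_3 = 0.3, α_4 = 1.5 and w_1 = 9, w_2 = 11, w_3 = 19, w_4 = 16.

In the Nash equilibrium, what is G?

16

∂u_i/∂c_i = α_i − 1, so neighbor i contributes w_i if α_i > 1, else 0.
α_i > 1 for i ∈ {4}; NE contributions (0, 0, 0, 16), G = 16.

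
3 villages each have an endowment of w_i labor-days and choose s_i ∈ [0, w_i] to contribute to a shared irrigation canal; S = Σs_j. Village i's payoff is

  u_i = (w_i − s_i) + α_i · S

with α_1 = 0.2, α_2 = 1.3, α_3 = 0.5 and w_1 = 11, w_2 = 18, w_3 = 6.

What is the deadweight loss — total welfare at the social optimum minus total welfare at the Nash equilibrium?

∂u_i/∂s_i = α_i − 1, so village i contributes w_i if α_i > 1, else 0.
α_i > 1 for i ∈ {2}; NE contributions (0, 18, 0), S = 18.
W^NE = Σw_i − S^NE + (Σα_i)·S^NE = 35 + 1·18 = 53.
Planner: ∂(Σu_j)/∂s_i = Σα_j − 1 = 1 > 0, so everyone contributes w_i; S^SO = 35, W^SO = 35 + 1·35 = 70.
Deadweight loss = 17.

17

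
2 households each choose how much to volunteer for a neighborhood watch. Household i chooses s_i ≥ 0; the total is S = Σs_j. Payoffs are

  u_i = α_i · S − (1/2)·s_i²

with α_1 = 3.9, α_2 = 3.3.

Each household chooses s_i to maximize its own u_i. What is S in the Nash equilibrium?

7.2

Household i's FOC: ∂u_i/∂s_i = α_i − s_i = 0, so s_i* = α_i.
NE contributions = (3.9, 3.3); S = 7.2.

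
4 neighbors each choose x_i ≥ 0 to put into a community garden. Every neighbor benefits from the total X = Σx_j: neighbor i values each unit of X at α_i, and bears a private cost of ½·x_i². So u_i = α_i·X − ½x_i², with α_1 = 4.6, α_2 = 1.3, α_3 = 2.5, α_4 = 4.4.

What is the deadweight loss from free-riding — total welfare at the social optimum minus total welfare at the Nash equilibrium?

Neighbor i's FOC: ∂u_i/∂x_i = α_i − x_i = 0, so x_i* = α_i.
NE contributions = (4.6, 1.3, 2.5, 4.4); X = 12.8.
W^NE = (Σα)·X − ½Σα_i² = 12.8² − ½·48.46 = 139.61.
Planner sets x_i = Σα_j = 12.8 for every i, so X^SO = 4·12.8 = 51.2.
W^SO = (Σα)·X^SO − ½·4·(Σα)² = (4/2)·12.8² = 327.68.
Deadweight loss = W^SO − W^NE = 188.07.

188.07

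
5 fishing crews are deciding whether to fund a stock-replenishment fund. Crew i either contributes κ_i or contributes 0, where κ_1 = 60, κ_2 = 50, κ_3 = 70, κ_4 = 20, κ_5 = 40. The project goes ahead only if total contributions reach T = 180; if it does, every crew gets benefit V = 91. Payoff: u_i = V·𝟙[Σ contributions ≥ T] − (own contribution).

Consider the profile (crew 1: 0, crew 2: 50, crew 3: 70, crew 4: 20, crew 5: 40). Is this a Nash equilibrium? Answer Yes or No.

Yes

Total = 180 ≥ 180: provided.
Crew 1 (pledges 0, payoff 91): pledging 60 → total 240, payoff 31. No gain.
Crew 2 (pledges 50, payoff 41): dropping to 0 → total 130, payoff 0. No gain.
Crew 3 (pledges 70, payoff 21): dropping to 0 → total 110, payoff 0. No gain.
Crew 4 (pledges 20, payoff 71): dropping to 0 → total 160, payoff 0. No gain.
Crew 5 (pledges 40, payoff 51): dropping to 0 → total 140, payoff 0. No gain.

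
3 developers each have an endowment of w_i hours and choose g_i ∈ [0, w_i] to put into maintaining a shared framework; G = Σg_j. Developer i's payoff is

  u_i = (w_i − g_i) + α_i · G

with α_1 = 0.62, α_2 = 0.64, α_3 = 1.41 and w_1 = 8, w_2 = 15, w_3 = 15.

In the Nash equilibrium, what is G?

15

∂u_i/∂g_i = α_i − 1, so developer i contributes w_i if α_i > 1, else 0.
α_i > 1 for i ∈ {3}; NE contributions (0, 0, 15), G = 15.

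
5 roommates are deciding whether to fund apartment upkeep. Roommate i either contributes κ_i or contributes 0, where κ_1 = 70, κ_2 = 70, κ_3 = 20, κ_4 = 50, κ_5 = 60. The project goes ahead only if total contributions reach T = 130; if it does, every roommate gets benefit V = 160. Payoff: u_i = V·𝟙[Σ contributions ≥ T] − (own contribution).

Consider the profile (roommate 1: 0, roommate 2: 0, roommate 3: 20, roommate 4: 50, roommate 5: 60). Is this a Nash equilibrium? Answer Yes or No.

Yes

Total = 130 ≥ 130: provided.
Roommate 1 (pledges 0, payoff 160): pledging 70 → total 200, payoff 90. No gain.
Roommate 2 (pledges 0, payoff 160): pledging 70 → total 200, payoff 90. No gain.
Roommate 3 (pledges 20, payoff 140): dropping to 0 → total 110, payoff 0. No gain.
Roommate 4 (pledges 50, payoff 110): dropping to 0 → total 80, payoff 0. No gain.
Roommate 5 (pledges 60, payoff 100): dropping to 0 → total 70, payoff 0. No gain.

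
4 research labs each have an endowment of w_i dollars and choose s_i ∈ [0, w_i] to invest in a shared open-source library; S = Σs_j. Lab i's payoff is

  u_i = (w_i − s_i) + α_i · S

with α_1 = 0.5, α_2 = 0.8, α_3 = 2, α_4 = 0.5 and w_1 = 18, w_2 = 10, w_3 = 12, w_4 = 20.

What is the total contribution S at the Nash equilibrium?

12

∂u_i/∂s_i = α_i − 1, so lab i contributes w_i if α_i > 1, else 0.
α_i > 1 for i ∈ {3}; NE contributions (0, 0, 12, 0), S = 12.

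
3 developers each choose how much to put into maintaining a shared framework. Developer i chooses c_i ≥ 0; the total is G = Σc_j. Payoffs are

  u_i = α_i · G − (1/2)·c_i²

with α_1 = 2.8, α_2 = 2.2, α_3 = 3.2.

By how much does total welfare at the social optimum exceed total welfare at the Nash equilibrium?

Developer i's FOC: ∂u_i/∂c_i = α_i − c_i = 0, so c_i* = α_i.
NE contributions = (2.8, 2.2, 3.2); G = 8.2.
W^NE = (Σα)·G − ½Σα_i² = 8.2² − ½·22.92 = 55.78.
Planner sets c_i = Σα_j = 8.2 for every i, so G^SO = 3·8.2 = 24.6.
W^SO = (Σα)·G^SO − ½·3·(Σα)² = (3/2)·8.2² = 100.86.
Deadweight loss = W^SO − W^NE = 45.08.

45.08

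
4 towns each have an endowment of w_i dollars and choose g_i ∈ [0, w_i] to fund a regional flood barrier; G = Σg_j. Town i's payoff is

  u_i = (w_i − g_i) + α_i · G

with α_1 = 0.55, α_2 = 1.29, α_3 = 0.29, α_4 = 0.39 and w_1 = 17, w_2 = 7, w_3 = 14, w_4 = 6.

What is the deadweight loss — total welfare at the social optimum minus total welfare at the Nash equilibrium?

56.24

∂u_i/∂g_i = α_i − 1, so town i contributes w_i if α_i > 1, else 0.
α_i > 1 for i ∈ {2}; NE contributions (0, 7, 0, 0), G = 7.
W^NE = Σw_i − G^NE + (Σα_i)·G^NE = 44 + 1.52·7 = 54.64.
Planner: ∂(Σu_j)/∂g_i = Σα_j − 1 = 1.52 > 0, so everyone contributes w_i; G^SO = 44, W^SO = 44 + 1.52·44 = 110.88.
Deadweight loss = 56.24.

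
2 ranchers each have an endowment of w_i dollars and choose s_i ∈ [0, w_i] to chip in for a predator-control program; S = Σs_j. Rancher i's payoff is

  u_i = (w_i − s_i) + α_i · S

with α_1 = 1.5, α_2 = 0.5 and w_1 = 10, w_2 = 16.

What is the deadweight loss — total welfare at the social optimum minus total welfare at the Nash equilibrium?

∂u_i/∂s_i = α_i − 1, so rancher i contributes w_i if α_i > 1, else 0.
α_i > 1 for i ∈ {1}; NE contributions (10, 0), S = 10.
W^NE = Σw_i − S^NE + (Σα_i)·S^NE = 26 + 1·10 = 36.
Planner: ∂(Σu_j)/∂s_i = Σα_j − 1 = 1 > 0, so everyone contributes w_i; S^SO = 26, W^SO = 26 + 1·26 = 52.
Deadweight loss = 16.

16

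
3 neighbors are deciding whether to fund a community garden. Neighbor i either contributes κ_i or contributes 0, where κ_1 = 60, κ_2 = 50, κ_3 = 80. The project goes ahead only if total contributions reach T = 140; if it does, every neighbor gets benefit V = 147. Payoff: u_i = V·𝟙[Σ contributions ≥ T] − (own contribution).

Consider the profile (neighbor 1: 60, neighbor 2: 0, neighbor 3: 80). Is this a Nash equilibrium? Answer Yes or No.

Total = 140 ≥ 140: provided.
Neighbor 1 (pledges 60, payoff 87): dropping to 0 → total 80, payoff 0. No gain.
Neighbor 2 (pledges 0, payoff 147): pledging 50 → total 190, payoff 97. No gain.
Neighbor 3 (pledges 80, payoff 67): dropping to 0 → total 60, payoff 0. No gain.

Yes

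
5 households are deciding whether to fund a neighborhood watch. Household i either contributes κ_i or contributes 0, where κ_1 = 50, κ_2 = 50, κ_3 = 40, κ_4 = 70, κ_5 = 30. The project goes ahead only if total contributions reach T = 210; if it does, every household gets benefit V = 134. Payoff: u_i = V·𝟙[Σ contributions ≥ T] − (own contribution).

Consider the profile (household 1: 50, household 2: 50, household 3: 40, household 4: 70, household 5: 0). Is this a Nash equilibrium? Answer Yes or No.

Yes

Total = 210 ≥ 210: provided.
Household 1 (pledges 50, payoff 84): dropping to 0 → total 160, payoff 0. No gain.
Household 2 (pledges 50, payoff 84): dropping to 0 → total 160, payoff 0. No gain.
Household 3 (pledges 40, payoff 94): dropping to 0 → total 170, payoff 0. No gain.
Household 4 (pledges 70, payoff 64): dropping to 0 → total 140, payoff 0. No gain.
Household 5 (pledges 0, payoff 134): pledging 30 → total 240, payoff 104. No gain.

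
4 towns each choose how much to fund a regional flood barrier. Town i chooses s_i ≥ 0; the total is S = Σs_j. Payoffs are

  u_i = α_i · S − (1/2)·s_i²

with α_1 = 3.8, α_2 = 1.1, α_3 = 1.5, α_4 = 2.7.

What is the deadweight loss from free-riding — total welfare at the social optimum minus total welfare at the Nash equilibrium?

Town i's FOC: ∂u_i/∂s_i = α_i − s_i = 0, so s_i* = α_i.
NE contributions = (3.8, 1.1, 1.5, 2.7); S = 9.1.
W^NE = (Σα)·S − ½Σα_i² = 9.1² − ½·25.19 = 70.215.
Planner sets s_i = Σα_j = 9.1 for every i, so S^SO = 4·9.1 = 36.4.
W^SO = (Σα)·S^SO − ½·4·(Σα)² = (4/2)·9.1² = 165.62.
Deadweight loss = W^SO − W^NE = 95.405.

95.405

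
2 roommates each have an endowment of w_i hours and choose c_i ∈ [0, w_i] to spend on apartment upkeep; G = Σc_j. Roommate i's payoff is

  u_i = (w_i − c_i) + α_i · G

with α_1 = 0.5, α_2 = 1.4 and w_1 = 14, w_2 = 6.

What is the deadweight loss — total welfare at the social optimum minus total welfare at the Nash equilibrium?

∂u_i/∂c_i = α_i − 1, so roommate i contributes w_i if α_i > 1, else 0.
α_i > 1 for i ∈ {2}; NE contributions (0, 6), G = 6.
W^NE = Σw_i − G^NE + (Σα_i)·G^NE = 20 + 0.9·6 = 25.4.
Planner: ∂(Σu_j)/∂c_i = Σα_j − 1 = 0.9 > 0, so everyone contributes w_i; G^SO = 20, W^SO = 20 + 0.9·20 = 38.
Deadweight loss = 12.6.

12.6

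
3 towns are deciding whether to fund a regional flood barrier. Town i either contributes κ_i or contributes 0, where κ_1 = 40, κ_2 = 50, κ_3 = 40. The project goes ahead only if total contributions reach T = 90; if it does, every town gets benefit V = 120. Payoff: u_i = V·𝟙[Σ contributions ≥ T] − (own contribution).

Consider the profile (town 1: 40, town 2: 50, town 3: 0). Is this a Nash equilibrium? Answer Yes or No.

Yes

Total = 90 ≥ 90: provided.
Town 1 (pledges 40, payoff 80): dropping to 0 → total 50, payoff 0. No gain.
Town 2 (pledges 50, payoff 70): dropping to 0 → total 40, payoff 0. No gain.
Town 3 (pledges 0, payoff 120): pledging 40 → total 130, payoff 80. No gain.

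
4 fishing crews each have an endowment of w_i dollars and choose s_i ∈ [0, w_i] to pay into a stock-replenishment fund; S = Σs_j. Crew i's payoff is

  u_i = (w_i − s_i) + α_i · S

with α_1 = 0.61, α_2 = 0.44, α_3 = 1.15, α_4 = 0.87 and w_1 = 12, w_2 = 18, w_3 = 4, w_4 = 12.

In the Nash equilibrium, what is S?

∂u_i/∂s_i = α_i − 1, so crew i contributes w_i if α_i > 1, else 0.
α_i > 1 for i ∈ {3}; NE contributions (0, 0, 4, 0), S = 4.

4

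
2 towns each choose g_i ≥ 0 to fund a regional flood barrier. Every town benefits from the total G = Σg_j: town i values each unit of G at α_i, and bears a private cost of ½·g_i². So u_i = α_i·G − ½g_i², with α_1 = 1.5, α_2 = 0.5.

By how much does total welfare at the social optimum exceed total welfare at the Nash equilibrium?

Town i's FOC: ∂u_i/∂g_i = α_i − g_i = 0, so g_i* = α_i.
NE contributions = (1.5, 0.5); G = 2.
W^NE = (Σα)·G − ½Σα_i² = 2² − ½·2.5 = 2.75.
Planner sets g_i = Σα_j = 2 for every i, so G^SO = 2·2 = 4.
W^SO = (Σα)·G^SO − ½·2·(Σα)² = (2/2)·2² = 4.
Deadweight loss = W^SO − W^NE = 1.25.

1.25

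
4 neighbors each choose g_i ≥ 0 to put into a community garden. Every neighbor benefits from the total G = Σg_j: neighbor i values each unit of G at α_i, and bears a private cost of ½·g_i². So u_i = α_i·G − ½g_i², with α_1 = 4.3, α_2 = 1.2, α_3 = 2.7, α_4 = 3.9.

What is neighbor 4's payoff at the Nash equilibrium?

Neighbor i's FOC: ∂u_i/∂g_i = α_i − g_i = 0, so g_i* = α_i.
NE contributions = (4.3, 1.2, 2.7, 3.9); G = 12.1.
u_4 = α_4·G − ½·(g_4)² = 3.9·12.1 − ½·3.9² = 39.585.

39.585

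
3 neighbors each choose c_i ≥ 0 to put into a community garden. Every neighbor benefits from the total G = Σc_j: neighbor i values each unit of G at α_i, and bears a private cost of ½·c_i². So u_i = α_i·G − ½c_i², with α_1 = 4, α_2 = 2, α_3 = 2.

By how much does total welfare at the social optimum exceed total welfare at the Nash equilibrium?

44

Neighbor i's FOC: ∂u_i/∂c_i = α_i − c_i = 0, so c_i* = α_i.
NE contributions = (4, 2, 2); G = 8.
W^NE = (Σα)·G − ½Σα_i² = 8² − ½·24 = 52.
Planner sets c_i = Σα_j = 8 for every i, so G^SO = 3·8 = 24.
W^SO = (Σα)·G^SO − ½·3·(Σα)² = (3/2)·8² = 96.
Deadweight loss = W^SO − W^NE = 44.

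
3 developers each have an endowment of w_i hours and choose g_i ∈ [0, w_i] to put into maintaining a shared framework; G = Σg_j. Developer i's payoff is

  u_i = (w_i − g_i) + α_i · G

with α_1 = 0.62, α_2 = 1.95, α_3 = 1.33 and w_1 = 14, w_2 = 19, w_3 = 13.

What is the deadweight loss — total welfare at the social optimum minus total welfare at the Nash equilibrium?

∂u_i/∂g_i = α_i − 1, so developer i contributes w_i if α_i > 1, else 0.
α_i > 1 for i ∈ {2, 3}; NE contributions (0, 19, 13), G = 32.
W^NE = Σw_i − G^NE + (Σα_i)·G^NE = 46 + 2.9·32 = 138.8.
Planner: ∂(Σu_j)/∂g_i = Σα_j − 1 = 2.9 > 0, so everyone contributes w_i; G^SO = 46, W^SO = 46 + 2.9·46 = 179.4.
Deadweight loss = 40.6.

40.6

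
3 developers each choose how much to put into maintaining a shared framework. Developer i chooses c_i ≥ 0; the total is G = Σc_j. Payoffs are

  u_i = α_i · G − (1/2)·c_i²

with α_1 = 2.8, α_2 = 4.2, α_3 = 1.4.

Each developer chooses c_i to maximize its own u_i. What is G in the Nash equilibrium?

8.4

Developer i's FOC: ∂u_i/∂c_i = α_i − c_i = 0, so c_i* = α_i.
NE contributions = (2.8, 4.2, 1.4); G = 8.4.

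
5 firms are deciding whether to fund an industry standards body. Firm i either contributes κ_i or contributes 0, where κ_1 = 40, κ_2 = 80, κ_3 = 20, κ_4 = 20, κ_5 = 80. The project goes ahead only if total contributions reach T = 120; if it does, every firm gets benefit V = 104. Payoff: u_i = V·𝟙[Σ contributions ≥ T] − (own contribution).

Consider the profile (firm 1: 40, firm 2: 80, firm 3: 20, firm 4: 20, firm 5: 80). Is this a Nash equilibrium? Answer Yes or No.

Total = 240 ≥ 120: provided.
Firm 1 (pledges 40, payoff 64): dropping to 0 → total 200, payoff 104. Profitable deviation.

No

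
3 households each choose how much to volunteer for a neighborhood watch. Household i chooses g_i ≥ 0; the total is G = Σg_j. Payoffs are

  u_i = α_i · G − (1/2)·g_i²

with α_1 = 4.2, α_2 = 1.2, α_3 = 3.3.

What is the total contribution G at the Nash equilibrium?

Household i's FOC: ∂u_i/∂g_i = α_i − g_i = 0, so g_i* = α_i.
NE contributions = (4.2, 1.2, 3.3); G = 8.7.

8.7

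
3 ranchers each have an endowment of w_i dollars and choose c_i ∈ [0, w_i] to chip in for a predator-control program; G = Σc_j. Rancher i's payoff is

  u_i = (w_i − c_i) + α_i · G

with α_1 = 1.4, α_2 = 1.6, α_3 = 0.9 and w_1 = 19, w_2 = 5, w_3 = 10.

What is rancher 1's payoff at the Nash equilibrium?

33.6

∂u_i/∂c_i = α_i − 1, so rancher i contributes w_i if α_i > 1, else 0.
α_i > 1 for i ∈ {1, 2}; NE contributions (19, 5, 0), G = 24.
u_1 = (19 − 19) + 1.4·24 = 33.6.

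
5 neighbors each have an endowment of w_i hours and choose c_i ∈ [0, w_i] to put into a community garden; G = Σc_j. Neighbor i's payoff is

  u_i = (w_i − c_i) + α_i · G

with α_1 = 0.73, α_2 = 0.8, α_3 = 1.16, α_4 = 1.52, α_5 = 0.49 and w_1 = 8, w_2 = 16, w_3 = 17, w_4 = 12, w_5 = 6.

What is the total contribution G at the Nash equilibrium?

29

∂u_i/∂c_i = α_i − 1, so neighbor i contributes w_i if α_i > 1, else 0.
α_i > 1 for i ∈ {3, 4}; NE contributions (0, 0, 17, 12, 0), G = 29.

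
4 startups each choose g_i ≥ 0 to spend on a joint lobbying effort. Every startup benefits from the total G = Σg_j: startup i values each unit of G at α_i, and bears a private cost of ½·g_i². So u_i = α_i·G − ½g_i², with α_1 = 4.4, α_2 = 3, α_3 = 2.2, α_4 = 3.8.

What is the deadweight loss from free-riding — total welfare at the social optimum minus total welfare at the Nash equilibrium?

203.38

Startup i's FOC: ∂u_i/∂g_i = α_i − g_i = 0, so g_i* = α_i.
NE contributions = (4.4, 3, 2.2, 3.8); G = 13.4.
W^NE = (Σα)·G − ½Σα_i² = 13.4² − ½·47.64 = 155.74.
Planner sets g_i = Σα_j = 13.4 for every i, so G^SO = 4·13.4 = 53.6.
W^SO = (Σα)·G^SO − ½·4·(Σα)² = (4/2)·13.4² = 359.12.
Deadweight loss = W^SO − W^NE = 203.38.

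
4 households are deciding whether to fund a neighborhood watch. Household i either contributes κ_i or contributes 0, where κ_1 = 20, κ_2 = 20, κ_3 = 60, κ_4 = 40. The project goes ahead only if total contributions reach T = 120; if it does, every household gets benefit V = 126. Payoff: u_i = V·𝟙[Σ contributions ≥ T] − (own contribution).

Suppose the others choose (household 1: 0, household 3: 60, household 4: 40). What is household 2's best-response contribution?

20

Others' total = 100. Contributing 20 brings total to 120 ≥ 120: gain V − κ_2 = 106.
Best response: 20.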